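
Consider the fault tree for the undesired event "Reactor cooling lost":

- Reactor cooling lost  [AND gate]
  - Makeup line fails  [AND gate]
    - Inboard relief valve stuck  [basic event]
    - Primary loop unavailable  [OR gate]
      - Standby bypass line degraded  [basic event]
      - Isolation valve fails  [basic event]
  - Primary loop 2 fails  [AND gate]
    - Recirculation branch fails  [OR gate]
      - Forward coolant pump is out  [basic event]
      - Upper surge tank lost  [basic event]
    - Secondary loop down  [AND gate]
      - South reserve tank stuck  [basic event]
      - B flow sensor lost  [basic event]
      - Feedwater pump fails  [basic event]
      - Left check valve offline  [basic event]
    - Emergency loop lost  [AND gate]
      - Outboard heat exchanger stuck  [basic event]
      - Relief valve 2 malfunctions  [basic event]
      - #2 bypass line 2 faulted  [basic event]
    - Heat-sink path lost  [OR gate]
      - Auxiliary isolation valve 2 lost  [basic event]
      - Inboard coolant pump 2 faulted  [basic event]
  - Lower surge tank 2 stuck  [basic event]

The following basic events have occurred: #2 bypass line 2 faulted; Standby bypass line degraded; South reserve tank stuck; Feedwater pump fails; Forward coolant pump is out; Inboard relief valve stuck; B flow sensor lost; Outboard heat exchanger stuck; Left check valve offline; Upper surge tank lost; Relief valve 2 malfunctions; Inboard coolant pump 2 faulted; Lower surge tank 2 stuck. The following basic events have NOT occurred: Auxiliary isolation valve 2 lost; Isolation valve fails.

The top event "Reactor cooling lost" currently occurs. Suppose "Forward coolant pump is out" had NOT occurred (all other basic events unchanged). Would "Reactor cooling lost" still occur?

Yes

Counterfactual: set "Forward coolant pump is out" to not occurred.
Primary loop unavailable [OR]: Standby bypass line degraded=occurs, Isolation valve fails=not → at least one input occurs → occurs.
Makeup line fails [AND]: Inboard relief valve stuck=occurs, Primary loop unavailable=occurs → all inputs occur → occurs.
Recirculation branch fails [OR]: Forward coolant pump is out=not, Upper surge tank lost=occurs → at least one input occurs → occurs.
Secondary loop down [AND]: South reserve tank stuck=occurs, B flow sensor lost=occurs, Feedwater pump fails=occurs, Left check valve offline=occurs → all inputs occur → occurs.
Emergency loop lost [AND]: Outboard heat exchanger stuck=occurs, Relief valve 2 malfunctions=occurs, #2 bypass line 2 faulted=occurs → all inputs occur → occurs.
Heat-sink path lost [OR]: Auxiliary isolation valve 2 lost=not, Inboard coolant pump 2 faulted=occurs → at least one input occurs → occurs.
Primary loop 2 fails [AND]: Recirculation branch fails=occurs, Secondary loop down=occurs, Emergency loop lost=occurs, Heat-sink path lost=occurs → all inputs occur → occurs.
Reactor cooling lost [AND]: Makeup line fails=occurs, Primary loop 2 fails=occurs, Lower surge tank 2 stuck=occurs → all inputs occur → occurs.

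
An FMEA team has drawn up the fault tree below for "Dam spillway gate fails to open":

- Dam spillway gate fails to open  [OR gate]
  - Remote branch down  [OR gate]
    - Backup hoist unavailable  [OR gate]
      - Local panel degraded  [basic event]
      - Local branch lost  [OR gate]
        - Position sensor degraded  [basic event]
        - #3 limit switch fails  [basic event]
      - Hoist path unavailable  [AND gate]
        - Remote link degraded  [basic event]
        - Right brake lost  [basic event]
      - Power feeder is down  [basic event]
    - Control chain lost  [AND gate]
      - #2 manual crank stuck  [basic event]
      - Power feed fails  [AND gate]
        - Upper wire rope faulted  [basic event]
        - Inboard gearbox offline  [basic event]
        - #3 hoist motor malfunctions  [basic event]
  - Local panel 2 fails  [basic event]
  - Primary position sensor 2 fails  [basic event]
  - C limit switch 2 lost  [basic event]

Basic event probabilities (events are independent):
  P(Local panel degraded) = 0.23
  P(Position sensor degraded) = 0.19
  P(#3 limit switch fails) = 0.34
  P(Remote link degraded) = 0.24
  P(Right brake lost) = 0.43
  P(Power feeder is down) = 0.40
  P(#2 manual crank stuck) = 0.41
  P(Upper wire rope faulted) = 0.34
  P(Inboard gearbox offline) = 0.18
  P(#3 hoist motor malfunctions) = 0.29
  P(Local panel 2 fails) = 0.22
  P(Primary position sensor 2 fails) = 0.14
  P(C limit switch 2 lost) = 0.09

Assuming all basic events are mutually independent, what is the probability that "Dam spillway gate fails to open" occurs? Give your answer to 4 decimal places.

0.8658

P(Local branch lost) [OR] = 1 − (1−0.19) × (1−0.34) = 0.465400
P(Hoist path unavailable) [AND] = 0.24 × 0.43 = 0.103200
P(Backup hoist unavailable) [OR] = 1 − (1−0.23) × (1−0.465400) × (1−0.103200) × (1−0.40) = 0.778504
P(Power feed fails) [AND] = 0.34 × 0.18 × 0.29 = 0.017748
P(Control chain lost) [AND] = 0.41 × 0.017748 = 0.007277
P(Remote branch down) [OR] = 1 − (1−0.778504) × (1−0.007277) = 0.780116
P(Dam spillway gate fails to open) [OR] = 1 − (1−0.780116) × (1−0.22) × (1−0.14) × (1−0.09) = 0.865777
Rounded to 4 decimal places: P(Dam spillway gate fails to open) ≈ 0.8658.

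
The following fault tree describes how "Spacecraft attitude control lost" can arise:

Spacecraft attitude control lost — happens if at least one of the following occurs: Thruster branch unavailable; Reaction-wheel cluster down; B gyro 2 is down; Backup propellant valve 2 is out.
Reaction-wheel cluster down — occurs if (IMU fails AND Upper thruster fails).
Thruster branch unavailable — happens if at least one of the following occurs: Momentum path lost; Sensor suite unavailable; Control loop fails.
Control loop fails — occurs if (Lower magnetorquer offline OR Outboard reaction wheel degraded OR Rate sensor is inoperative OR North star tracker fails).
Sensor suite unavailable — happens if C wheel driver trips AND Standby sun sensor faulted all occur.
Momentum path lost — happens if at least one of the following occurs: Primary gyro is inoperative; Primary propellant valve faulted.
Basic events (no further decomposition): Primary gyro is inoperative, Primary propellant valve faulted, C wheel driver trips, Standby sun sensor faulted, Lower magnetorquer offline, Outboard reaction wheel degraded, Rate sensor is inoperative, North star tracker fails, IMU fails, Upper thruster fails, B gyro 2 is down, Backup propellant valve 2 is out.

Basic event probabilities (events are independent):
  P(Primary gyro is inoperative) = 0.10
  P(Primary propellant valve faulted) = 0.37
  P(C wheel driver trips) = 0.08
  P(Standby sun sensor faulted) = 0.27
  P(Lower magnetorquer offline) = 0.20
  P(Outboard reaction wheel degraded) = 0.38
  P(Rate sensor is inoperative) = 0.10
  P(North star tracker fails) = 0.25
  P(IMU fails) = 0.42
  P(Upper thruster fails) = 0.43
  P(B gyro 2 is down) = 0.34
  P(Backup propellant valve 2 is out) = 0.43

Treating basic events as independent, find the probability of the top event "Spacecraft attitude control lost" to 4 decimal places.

0.9427

P(Momentum path lost) [OR] = 1 − (1−0.10) × (1−0.37) = 0.433000
P(Sensor suite unavailable) [AND] = 0.08 × 0.27 = 0.021600
P(Control loop fails) [OR] = 1 − (1−0.20) × (1−0.38) × (1−0.10) × (1−0.25) = 0.665200
P(Thruster branch unavailable) [OR] = 1 − (1−0.433000) × (1−0.021600) × (1−0.665200) = 0.814269
P(Reaction-wheel cluster down) [AND] = 0.42 × 0.43 = 0.180600
P(Spacecraft attitude control lost) [OR] = 1 − (1−0.814269) × (1−0.180600) × (1−0.34) × (1−0.43) = 0.942747
Rounded to 4 decimal places: P(Spacecraft attitude control lost) ≈ 0.9427.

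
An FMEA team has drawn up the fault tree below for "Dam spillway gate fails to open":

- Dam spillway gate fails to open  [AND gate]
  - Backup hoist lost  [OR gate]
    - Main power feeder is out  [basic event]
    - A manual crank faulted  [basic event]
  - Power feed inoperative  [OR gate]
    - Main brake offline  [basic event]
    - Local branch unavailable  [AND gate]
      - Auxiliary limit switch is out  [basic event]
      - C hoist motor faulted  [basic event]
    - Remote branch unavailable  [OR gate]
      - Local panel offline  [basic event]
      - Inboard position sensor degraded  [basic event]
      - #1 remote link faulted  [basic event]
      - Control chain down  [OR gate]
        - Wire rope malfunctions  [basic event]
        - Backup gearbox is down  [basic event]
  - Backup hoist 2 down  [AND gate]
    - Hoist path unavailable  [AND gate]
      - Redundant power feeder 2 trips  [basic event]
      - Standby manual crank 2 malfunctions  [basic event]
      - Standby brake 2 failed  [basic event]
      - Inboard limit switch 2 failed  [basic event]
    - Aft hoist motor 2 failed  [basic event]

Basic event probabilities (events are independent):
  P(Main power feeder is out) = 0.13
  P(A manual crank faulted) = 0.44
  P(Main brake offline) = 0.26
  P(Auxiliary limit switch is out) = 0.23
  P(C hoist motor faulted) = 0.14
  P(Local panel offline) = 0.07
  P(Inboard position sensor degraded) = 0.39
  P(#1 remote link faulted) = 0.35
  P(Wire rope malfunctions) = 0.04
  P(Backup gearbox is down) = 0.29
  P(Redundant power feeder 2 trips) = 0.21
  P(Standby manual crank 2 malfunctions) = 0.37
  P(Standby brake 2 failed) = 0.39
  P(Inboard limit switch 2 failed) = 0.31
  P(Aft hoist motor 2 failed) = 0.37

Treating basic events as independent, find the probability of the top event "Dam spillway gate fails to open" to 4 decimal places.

P(Backup hoist lost) [OR] = 1 − (1−0.13) × (1−0.44) = 0.512800
P(Local branch unavailable) [AND] = 0.23 × 0.14 = 0.032200
P(Control chain down) [OR] = 1 − (1−0.04) × (1−0.29) = 0.318400
P(Remote branch unavailable) [OR] = 1 − (1−0.07) × (1−0.39) × (1−0.35) × (1−0.318400) = 0.748663
P(Power feed inoperative) [OR] = 1 − (1−0.26) × (1−0.032200) × (1−0.748663) = 0.819999
P(Hoist path unavailable) [AND] = 0.21 × 0.37 × 0.39 × 0.31 = 0.009394
P(Backup hoist 2 down) [AND] = 0.009394 × 0.37 = 0.003476
P(Dam spillway gate fails to open) [AND] = 0.512800 × 0.819999 × 0.003476 = 0.001462
Rounded to 4 decimal places: P(Dam spillway gate fails to open) ≈ 0.0015.

0.0015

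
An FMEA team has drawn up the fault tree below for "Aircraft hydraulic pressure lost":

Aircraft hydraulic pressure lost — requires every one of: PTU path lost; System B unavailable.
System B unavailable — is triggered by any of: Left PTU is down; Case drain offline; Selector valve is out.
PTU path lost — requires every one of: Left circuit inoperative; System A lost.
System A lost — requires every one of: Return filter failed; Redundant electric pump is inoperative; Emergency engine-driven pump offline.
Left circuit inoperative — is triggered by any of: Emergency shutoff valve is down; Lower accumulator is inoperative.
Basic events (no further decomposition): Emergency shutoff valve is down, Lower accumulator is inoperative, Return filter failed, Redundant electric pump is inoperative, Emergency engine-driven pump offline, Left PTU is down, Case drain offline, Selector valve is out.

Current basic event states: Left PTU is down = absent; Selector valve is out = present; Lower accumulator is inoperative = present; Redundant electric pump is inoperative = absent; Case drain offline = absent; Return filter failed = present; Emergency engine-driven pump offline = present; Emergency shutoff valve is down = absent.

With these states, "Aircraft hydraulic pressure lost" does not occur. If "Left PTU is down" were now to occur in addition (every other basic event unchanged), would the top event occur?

Counterfactual: set "Left PTU is down" to occurred.
Left circuit inoperative [OR]: Emergency shutoff valve is down=not, Lower accumulator is inoperative=occurs → at least one input occurs → occurs.
System A lost [AND]: Return filter failed=occurs, Redundant electric pump is inoperative=not, Emergency engine-driven pump offline=occurs → not all inputs occur → does not occur.
PTU path lost [AND]: Left circuit inoperative=occurs, System A lost=not → not all inputs occur → does not occur.
System B unavailable [OR]: Left PTU is down=occurs, Case drain offline=not, Selector valve is out=occurs → at least one input occurs → occurs.
Aircraft hydraulic pressure lost [AND]: PTU path lost=not, System B unavailable=occurs → not all inputs occur → does not occur.

No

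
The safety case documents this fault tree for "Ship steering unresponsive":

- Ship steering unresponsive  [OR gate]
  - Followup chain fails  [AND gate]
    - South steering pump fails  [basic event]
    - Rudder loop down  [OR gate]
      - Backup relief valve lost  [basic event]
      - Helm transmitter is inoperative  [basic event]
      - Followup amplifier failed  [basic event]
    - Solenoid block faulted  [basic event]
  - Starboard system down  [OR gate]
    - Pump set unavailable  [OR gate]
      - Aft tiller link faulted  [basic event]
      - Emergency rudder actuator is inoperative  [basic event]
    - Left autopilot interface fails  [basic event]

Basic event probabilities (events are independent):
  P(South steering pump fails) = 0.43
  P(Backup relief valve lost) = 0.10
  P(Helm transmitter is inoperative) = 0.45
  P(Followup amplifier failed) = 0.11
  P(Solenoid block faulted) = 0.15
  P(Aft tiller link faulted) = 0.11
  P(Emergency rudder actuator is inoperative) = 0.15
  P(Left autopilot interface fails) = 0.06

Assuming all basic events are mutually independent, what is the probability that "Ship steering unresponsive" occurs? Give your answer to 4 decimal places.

P(Rudder loop down) [OR] = 1 − (1−0.10) × (1−0.45) × (1−0.11) = 0.559450
P(Followup chain fails) [AND] = 0.43 × 0.559450 × 0.15 = 0.036085
P(Pump set unavailable) [OR] = 1 − (1−0.11) × (1−0.15) = 0.243500
P(Starboard system down) [OR] = 1 − (1−0.243500) × (1−0.06) = 0.288890
P(Ship steering unresponsive) [OR] = 1 − (1−0.036085) × (1−0.288890) = 0.314550
Rounded to 4 decimal places: P(Ship steering unresponsive) ≈ 0.3146.

0.3146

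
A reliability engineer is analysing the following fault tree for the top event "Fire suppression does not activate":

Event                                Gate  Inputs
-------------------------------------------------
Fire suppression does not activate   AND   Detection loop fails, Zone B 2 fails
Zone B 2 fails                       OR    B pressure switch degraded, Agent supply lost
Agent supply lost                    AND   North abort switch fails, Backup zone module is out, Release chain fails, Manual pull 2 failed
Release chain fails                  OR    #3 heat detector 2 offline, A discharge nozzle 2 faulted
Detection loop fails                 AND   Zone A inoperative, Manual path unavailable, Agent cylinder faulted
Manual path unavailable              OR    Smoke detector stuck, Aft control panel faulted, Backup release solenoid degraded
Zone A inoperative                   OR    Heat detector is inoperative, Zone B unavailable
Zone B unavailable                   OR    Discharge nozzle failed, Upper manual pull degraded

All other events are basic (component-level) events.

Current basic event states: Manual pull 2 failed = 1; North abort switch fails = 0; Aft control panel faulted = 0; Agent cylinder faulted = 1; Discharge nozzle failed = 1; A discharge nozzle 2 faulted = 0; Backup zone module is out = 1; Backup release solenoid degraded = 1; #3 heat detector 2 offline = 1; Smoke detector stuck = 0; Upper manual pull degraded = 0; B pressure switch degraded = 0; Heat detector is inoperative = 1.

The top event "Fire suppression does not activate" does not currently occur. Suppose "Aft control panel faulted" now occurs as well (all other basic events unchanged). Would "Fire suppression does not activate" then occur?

Counterfactual: set "Aft control panel faulted" to occurred.
Zone B unavailable [OR]: Discharge nozzle failed=occurs, Upper manual pull degraded=not → at least one input occurs → occurs.
Zone A inoperative [OR]: Heat detector is inoperative=occurs, Zone B unavailable=occurs → at least one input occurs → occurs.
Manual path unavailable [OR]: Smoke detector stuck=not, Aft control panel faulted=occurs, Backup release solenoid degraded=occurs → at least one input occurs → occurs.
Detection loop fails [AND]: Zone A inoperative=occurs, Manual path unavailable=occurs, Agent cylinder faulted=occurs → all inputs occur → occurs.
Release chain fails [OR]: #3 heat detector 2 offline=occurs, A discharge nozzle 2 faulted=not → at least one input occurs → occurs.
Agent supply lost [AND]: North abort switch fails=not, Backup zone module is out=occurs, Release chain fails=occurs, Manual pull 2 failed=occurs → not all inputs occur → does not occur.
Zone B 2 fails [OR]: B pressure switch degraded=not, Agent supply lost=not → no input occurs → does not occur.
Fire suppression does not activate [AND]: Detection loop fails=occurs, Zone B 2 fails=not → not all inputs occur → does not occur.

No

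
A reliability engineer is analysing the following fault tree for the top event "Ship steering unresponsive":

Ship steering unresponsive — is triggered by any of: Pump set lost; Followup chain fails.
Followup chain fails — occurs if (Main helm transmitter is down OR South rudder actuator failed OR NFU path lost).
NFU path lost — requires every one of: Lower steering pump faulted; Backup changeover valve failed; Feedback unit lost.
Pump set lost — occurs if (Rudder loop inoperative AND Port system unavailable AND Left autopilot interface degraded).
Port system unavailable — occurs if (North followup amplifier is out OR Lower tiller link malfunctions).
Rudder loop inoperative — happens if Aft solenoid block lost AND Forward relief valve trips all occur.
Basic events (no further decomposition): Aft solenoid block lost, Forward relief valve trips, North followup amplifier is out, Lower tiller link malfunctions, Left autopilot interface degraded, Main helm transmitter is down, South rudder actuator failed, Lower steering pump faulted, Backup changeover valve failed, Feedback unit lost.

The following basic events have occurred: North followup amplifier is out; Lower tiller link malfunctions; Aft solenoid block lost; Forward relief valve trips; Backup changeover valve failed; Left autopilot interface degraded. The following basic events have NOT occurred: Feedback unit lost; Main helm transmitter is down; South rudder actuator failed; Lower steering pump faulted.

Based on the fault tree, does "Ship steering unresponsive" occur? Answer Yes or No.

Rudder loop inoperative [AND]: Aft solenoid block lost=occurs, Forward relief valve trips=occurs → all inputs occur → occurs.
Port system unavailable [OR]: North followup amplifier is out=occurs, Lower tiller link malfunctions=occurs → at least one input occurs → occurs.
Pump set lost [AND]: Rudder loop inoperative=occurs, Port system unavailable=occurs, Left autopilot interface degraded=occurs → all inputs occur → occurs.
NFU path lost [AND]: Lower steering pump faulted=not, Backup changeover valve failed=occurs, Feedback unit lost=not → not all inputs occur → does not occur.
Followup chain fails [OR]: Main helm transmitter is down=not, South rudder actuator failed=not, NFU path lost=not → no input occurs → does not occur.
Ship steering unresponsive [OR]: Pump set lost=occurs, Followup chain fails=not → at least one input occurs → occurs.

Yes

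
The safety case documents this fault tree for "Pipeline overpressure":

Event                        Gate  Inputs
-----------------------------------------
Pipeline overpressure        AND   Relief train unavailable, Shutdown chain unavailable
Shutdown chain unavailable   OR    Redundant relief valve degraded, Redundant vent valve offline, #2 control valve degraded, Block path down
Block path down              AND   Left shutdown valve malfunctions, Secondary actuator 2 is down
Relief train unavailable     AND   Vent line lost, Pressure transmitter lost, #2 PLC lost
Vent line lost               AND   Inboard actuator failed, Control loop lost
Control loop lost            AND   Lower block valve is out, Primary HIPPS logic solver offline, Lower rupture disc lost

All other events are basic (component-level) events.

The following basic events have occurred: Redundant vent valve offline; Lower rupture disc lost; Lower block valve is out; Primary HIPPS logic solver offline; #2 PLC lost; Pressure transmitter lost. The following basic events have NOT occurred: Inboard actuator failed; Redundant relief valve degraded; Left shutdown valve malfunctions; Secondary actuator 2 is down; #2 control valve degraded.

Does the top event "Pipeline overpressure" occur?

Control loop lost [AND]: Lower block valve is out=occurs, Primary HIPPS logic solver offline=occurs, Lower rupture disc lost=occurs → all inputs occur → occurs.
Vent line lost [AND]: Inboard actuator failed=not, Control loop lost=occurs → not all inputs occur → does not occur.
Relief train unavailable [AND]: Vent line lost=not, Pressure transmitter lost=occurs, #2 PLC lost=occurs → not all inputs occur → does not occur.
Block path down [AND]: Left shutdown valve malfunctions=not, Secondary actuator 2 is down=not → not all inputs occur → does not occur.
Shutdown chain unavailable [OR]: Redundant relief valve degraded=not, Redundant vent valve offline=occurs, #2 control valve degraded=not, Block path down=not → at least one input occurs → occurs.
Pipeline overpressure [AND]: Relief train unavailable=not, Shutdown chain unavailable=occurs → not all inputs occur → does not occur.

No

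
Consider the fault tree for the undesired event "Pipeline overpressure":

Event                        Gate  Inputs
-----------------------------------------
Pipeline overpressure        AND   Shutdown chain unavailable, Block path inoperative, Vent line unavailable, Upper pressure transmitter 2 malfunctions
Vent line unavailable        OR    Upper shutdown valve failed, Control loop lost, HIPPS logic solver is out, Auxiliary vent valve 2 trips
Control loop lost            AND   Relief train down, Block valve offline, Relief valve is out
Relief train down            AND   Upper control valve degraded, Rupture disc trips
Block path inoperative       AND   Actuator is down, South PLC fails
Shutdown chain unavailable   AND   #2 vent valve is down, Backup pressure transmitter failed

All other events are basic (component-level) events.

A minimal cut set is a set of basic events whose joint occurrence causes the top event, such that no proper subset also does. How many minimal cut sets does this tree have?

Shutdown chain unavailable [AND]: one cut set from each child combined → 1 × 1 = 1 cut set(s).
Block path inoperative [AND]: one cut set from each child combined → 1 × 1 = 1 cut set(s).
Relief train down [AND]: one cut set from each child combined → 1 × 1 = 1 cut set(s).
Control loop lost [AND]: one cut set from each child combined → 1 × 1 × 1 = 1 cut set(s).
Vent line unavailable [OR]: union of children's cut sets → 4 cut set(s).
Pipeline overpressure [AND]: one cut set from each child combined → 1 × 1 × 4 × 1 = 4 cut set(s).
Minimal cut sets: {#2 vent valve is down, Actuator is down, Backup pressure transmitter failed, South PLC fails, Upper pressure transmitter 2 malfunctions, Upper shutdown valve failed}; {#2 vent valve is down, Actuator is down, Backup pressure transmitter failed, Block valve offline, Relief valve is out, Rupture disc trips, South PLC fails, Upper control valve degraded, Upper pressure transmitter 2 malfunctions}; {#2 vent valve is down, Actuator is down, Backup pressure transmitter failed, HIPPS logic solver is out, South PLC fails, Upper pressure transmitter 2 malfunctions}; {#2 vent valve is down, Actuator is down, Auxiliary vent valve 2 trips, Backup pressure transmitter failed, South PLC fails, Upper pressure transmitter 2 malfunctions}.

4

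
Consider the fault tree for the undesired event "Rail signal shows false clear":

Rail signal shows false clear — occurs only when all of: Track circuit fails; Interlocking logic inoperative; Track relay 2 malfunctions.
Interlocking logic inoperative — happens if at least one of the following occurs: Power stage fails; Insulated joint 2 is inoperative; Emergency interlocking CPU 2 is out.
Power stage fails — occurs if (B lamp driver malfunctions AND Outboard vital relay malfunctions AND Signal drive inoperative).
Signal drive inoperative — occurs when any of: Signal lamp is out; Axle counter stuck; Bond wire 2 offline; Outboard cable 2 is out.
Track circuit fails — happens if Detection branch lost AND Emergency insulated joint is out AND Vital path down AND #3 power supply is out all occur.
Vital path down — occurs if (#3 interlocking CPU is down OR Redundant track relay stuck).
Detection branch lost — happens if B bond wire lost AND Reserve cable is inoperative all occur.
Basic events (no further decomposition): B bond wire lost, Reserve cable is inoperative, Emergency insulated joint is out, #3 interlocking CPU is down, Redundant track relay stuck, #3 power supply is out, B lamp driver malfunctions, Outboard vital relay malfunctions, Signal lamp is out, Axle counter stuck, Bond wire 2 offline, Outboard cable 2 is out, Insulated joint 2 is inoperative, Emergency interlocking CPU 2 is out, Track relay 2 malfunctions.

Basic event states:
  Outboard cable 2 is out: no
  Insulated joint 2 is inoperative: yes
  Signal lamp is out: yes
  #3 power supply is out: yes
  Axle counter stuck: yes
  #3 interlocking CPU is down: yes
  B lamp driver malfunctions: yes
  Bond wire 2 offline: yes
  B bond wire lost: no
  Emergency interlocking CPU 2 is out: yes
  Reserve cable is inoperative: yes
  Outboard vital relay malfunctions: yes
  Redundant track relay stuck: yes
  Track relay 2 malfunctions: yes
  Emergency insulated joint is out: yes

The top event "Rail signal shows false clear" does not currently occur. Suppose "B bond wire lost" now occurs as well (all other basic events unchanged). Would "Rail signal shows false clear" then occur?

Counterfactual: set "B bond wire lost" to occurred.
Detection branch lost [AND]: B bond wire lost=occurs, Reserve cable is inoperative=occurs → all inputs occur → occurs.
Vital path down [OR]: #3 interlocking CPU is down=occurs, Redundant track relay stuck=occurs → at least one input occurs → occurs.
Track circuit fails [AND]: Detection branch lost=occurs, Emergency insulated joint is out=occurs, Vital path down=occurs, #3 power supply is out=occurs → all inputs occur → occurs.
Signal drive inoperative [OR]: Signal lamp is out=occurs, Axle counter stuck=occurs, Bond wire 2 offline=occurs, Outboard cable 2 is out=not → at least one input occurs → occurs.
Power stage fails [AND]: B lamp driver malfunctions=occurs, Outboard vital relay malfunctions=occurs, Signal drive inoperative=occurs → all inputs occur → occurs.
Interlocking logic inoperative [OR]: Power stage fails=occurs, Insulated joint 2 is inoperative=occurs, Emergency interlocking CPU 2 is out=occurs → at least one input occurs → occurs.
Rail signal shows false clear [AND]: Track circuit fails=occurs, Interlocking logic inoperative=occurs, Track relay 2 malfunctions=occurs → all inputs occur → occurs.

Yes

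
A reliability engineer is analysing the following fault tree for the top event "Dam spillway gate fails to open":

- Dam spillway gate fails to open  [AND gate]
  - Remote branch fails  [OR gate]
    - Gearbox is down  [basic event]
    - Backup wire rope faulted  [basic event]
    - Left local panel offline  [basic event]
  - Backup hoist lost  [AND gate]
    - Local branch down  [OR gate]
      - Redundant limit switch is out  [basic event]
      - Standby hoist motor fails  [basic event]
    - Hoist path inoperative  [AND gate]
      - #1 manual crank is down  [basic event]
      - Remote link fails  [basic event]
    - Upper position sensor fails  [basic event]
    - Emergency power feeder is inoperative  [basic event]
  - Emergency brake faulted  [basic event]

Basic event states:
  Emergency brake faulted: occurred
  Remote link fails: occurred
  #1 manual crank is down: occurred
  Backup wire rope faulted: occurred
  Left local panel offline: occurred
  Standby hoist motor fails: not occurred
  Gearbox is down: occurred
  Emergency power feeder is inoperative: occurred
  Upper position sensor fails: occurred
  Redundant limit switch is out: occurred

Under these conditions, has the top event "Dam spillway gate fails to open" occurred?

Yes

Remote branch fails [OR]: Gearbox is down=occurs, Backup wire rope faulted=occurs, Left local panel offline=occurs → at least one input occurs → occurs.
Local branch down [OR]: Redundant limit switch is out=occurs, Standby hoist motor fails=not → at least one input occurs → occurs.
Hoist path inoperative [AND]: #1 manual crank is down=occurs, Remote link fails=occurs → all inputs occur → occurs.
Backup hoist lost [AND]: Local branch down=occurs, Hoist path inoperative=occurs, Upper position sensor fails=occurs, Emergency power feeder is inoperative=occurs → all inputs occur → occurs.
Dam spillway gate fails to open [AND]: Remote branch fails=occurs, Backup hoist lost=occurs, Emergency brake faulted=occurs → all inputs occur → occurs.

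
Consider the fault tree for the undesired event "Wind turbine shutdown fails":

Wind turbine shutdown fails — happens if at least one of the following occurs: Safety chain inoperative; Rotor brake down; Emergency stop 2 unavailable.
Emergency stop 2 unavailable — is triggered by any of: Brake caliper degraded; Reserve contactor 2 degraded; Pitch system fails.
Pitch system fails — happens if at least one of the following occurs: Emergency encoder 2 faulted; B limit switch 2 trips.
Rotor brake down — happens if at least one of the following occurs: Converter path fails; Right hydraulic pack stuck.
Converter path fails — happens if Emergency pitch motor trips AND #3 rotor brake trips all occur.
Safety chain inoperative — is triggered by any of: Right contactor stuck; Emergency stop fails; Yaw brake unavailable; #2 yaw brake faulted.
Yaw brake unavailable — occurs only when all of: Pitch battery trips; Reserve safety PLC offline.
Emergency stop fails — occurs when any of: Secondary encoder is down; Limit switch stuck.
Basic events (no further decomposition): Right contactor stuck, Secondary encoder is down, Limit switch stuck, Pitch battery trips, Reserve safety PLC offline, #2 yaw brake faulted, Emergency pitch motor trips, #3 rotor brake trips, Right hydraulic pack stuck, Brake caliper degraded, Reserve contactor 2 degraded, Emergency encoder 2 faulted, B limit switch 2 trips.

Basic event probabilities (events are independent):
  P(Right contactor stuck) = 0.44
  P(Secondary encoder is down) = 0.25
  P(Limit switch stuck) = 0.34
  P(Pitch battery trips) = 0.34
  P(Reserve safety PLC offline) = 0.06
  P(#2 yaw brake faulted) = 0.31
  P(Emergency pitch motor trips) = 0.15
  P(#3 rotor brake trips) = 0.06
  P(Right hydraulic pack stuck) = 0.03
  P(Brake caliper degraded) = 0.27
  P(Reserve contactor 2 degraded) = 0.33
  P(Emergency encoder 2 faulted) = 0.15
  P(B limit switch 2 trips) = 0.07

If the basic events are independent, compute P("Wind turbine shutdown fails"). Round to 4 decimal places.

P(Emergency stop fails) [OR] = 1 − (1−0.25) × (1−0.34) = 0.505000
P(Yaw brake unavailable) [AND] = 0.34 × 0.06 = 0.020400
P(Safety chain inoperative) [OR] = 1 − (1−0.44) × (1−0.505000) × (1−0.020400) × (1−0.31) = 0.812634
P(Converter path fails) [AND] = 0.15 × 0.06 = 0.009000
P(Rotor brake down) [OR] = 1 − (1−0.009000) × (1−0.03) = 0.038730
P(Pitch system fails) [OR] = 1 − (1−0.15) × (1−0.07) = 0.209500
P(Emergency stop 2 unavailable) [OR] = 1 − (1−0.27) × (1−0.33) × (1−0.209500) = 0.613366
P(Wind turbine shutdown fails) [OR] = 1 − (1−0.812634) × (1−0.038730) × (1−0.613366) = 0.930364
Rounded to 4 decimal places: P(Wind turbine shutdown fails) ≈ 0.9304.

0.9304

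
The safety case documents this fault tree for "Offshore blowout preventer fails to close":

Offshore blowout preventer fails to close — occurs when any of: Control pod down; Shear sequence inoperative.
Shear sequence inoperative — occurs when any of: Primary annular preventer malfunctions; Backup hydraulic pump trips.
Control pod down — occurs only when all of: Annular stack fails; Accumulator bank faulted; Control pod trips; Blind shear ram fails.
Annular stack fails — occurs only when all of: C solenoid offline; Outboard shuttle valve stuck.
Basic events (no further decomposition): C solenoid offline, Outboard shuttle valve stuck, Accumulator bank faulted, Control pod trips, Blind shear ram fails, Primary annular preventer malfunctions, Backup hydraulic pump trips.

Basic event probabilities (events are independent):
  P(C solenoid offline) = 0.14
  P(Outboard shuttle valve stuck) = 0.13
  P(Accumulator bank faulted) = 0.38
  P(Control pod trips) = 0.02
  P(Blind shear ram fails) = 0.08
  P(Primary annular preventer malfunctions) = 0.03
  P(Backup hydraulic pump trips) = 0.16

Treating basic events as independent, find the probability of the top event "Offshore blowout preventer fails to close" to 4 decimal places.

0.1852

P(Annular stack fails) [AND] = 0.14 × 0.13 = 0.018200
P(Control pod down) [AND] = 0.018200 × 0.38 × 0.02 × 0.08 = 0.000011
P(Shear sequence inoperative) [OR] = 1 − (1−0.03) × (1−0.16) = 0.185200
P(Offshore blowout preventer fails to close) [OR] = 1 − (1−0.000011) × (1−0.185200) = 0.185209
Rounded to 4 decimal places: P(Offshore blowout preventer fails to close) ≈ 0.1852.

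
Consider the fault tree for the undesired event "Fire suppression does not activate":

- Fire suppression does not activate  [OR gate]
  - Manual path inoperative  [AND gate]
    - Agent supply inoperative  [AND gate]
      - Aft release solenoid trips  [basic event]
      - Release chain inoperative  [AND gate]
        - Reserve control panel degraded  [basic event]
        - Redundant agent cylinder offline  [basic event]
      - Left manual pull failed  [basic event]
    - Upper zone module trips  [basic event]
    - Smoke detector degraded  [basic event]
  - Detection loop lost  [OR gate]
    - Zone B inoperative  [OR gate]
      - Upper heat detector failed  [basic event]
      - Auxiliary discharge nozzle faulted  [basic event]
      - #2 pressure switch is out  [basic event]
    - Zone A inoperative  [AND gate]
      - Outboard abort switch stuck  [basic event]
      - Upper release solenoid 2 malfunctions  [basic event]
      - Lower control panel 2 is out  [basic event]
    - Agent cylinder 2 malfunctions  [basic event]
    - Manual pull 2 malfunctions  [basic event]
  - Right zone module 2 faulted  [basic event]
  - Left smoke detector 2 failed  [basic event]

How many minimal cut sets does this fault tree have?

9

Release chain inoperative [AND]: one cut set from each child combined → 1 × 1 = 1 cut set(s).
Agent supply inoperative [AND]: one cut set from each child combined → 1 × 1 × 1 = 1 cut set(s).
Manual path inoperative [AND]: one cut set from each child combined → 1 × 1 × 1 = 1 cut set(s).
Zone B inoperative [OR]: union of children's cut sets → 3 cut set(s).
Zone A inoperative [AND]: one cut set from each child combined → 1 × 1 × 1 = 1 cut set(s).
Detection loop lost [OR]: union of children's cut sets → 6 cut set(s).
Fire suppression does not activate [OR]: union of children's cut sets → 9 cut set(s).
Minimal cut sets: {Aft release solenoid trips, Left manual pull failed, Redundant agent cylinder offline, Reserve control panel degraded, Smoke detector degraded, Upper zone module trips}; {Upper heat detector failed}; {Auxiliary discharge nozzle faulted}; {#2 pressure switch is out}; {Lower control panel 2 is out, Outboard abort switch stuck, Upper release solenoid 2 malfunctions}; {Agent cylinder 2 malfunctions}; {Manual pull 2 malfunctions}; {Right zone module 2 faulted}; {Left smoke detector 2 failed}.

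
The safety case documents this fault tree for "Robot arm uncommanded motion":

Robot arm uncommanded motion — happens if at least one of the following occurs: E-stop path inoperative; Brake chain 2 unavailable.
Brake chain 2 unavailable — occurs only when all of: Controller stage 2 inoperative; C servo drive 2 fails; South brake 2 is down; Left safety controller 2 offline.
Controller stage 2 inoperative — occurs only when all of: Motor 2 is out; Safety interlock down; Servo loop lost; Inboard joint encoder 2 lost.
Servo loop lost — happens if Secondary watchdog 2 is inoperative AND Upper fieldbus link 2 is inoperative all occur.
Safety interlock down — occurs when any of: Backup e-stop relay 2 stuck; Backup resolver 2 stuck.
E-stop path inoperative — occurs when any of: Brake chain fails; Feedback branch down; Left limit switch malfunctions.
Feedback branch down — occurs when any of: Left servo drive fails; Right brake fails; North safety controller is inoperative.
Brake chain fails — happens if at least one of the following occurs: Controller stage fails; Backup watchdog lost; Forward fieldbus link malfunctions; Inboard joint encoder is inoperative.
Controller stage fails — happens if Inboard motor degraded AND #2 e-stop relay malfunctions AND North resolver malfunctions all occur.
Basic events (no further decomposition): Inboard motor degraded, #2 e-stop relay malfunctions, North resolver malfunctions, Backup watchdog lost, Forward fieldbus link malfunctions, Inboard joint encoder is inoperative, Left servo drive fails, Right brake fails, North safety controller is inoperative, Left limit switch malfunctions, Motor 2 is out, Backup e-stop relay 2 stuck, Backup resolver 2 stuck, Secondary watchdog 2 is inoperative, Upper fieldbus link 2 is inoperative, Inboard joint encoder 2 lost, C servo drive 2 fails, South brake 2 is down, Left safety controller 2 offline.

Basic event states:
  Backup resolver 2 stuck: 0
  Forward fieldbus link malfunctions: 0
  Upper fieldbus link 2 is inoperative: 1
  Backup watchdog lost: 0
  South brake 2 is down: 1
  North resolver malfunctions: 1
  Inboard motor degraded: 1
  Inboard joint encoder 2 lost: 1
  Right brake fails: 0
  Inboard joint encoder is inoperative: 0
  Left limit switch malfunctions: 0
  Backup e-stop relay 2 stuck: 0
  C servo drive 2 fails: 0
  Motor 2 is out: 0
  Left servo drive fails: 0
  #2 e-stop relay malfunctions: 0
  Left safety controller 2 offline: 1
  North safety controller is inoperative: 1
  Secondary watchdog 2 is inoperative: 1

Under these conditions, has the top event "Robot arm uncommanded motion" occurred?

Yes

Controller stage fails [AND]: Inboard motor degraded=occurs, #2 e-stop relay malfunctions=not, North resolver malfunctions=occurs → not all inputs occur → does not occur.
Brake chain fails [OR]: Controller stage fails=not, Backup watchdog lost=not, Forward fieldbus link malfunctions=not, Inboard joint encoder is inoperative=not → no input occurs → does not occur.
Feedback branch down [OR]: Left servo drive fails=not, Right brake fails=not, North safety controller is inoperative=occurs → at least one input occurs → occurs.
E-stop path inoperative [OR]: Brake chain fails=not, Feedback branch down=occurs, Left limit switch malfunctions=not → at least one input occurs → occurs.
Safety interlock down [OR]: Backup e-stop relay 2 stuck=not, Backup resolver 2 stuck=not → no input occurs → does not occur.
Servo loop lost [AND]: Secondary watchdog 2 is inoperative=occurs, Upper fieldbus link 2 is inoperative=occurs → all inputs occur → occurs.
Controller stage 2 inoperative [AND]: Motor 2 is out=not, Safety interlock down=not, Servo loop lost=occurs, Inboard joint encoder 2 lost=occurs → not all inputs occur → does not occur.
Brake chain 2 unavailable [AND]: Controller stage 2 inoperative=not, C servo drive 2 fails=not, South brake 2 is down=occurs, Left safety controller 2 offline=occurs → not all inputs occur → does not occur.
Robot arm uncommanded motion [OR]: E-stop path inoperative=occurs, Brake chain 2 unavailable=not → at least one input occurs → occurs.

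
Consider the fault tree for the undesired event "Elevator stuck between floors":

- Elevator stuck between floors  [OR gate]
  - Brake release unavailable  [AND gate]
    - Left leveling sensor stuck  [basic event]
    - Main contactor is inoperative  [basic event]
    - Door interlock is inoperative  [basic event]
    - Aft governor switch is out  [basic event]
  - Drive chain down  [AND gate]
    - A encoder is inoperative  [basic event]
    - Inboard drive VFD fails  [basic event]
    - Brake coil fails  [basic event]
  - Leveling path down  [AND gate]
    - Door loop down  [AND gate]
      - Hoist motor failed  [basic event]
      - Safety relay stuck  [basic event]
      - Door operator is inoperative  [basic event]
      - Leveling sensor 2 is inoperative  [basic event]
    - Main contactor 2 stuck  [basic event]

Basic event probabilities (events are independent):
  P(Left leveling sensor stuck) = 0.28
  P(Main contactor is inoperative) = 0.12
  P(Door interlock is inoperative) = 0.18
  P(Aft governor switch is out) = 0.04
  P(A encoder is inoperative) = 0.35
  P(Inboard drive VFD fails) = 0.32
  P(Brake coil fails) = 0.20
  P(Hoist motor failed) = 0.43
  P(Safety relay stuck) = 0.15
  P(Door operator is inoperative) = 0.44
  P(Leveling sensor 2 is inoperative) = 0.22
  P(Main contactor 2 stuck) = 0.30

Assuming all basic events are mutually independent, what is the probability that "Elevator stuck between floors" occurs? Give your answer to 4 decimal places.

P(Brake release unavailable) [AND] = 0.28 × 0.12 × 0.18 × 0.04 = 0.000242
P(Drive chain down) [AND] = 0.35 × 0.32 × 0.20 = 0.022400
P(Door loop down) [AND] = 0.43 × 0.15 × 0.44 × 0.22 = 0.006244
P(Leveling path down) [AND] = 0.006244 × 0.30 = 0.001873
P(Elevator stuck between floors) [OR] = 1 − (1−0.000242) × (1−0.022400) × (1−0.001873) = 0.024467
Rounded to 4 decimal places: P(Elevator stuck between floors) ≈ 0.0245.

0.0245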